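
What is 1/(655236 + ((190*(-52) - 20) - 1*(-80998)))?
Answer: 1/726334 ≈ 1.3768e-6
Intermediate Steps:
1/(655236 + ((190*(-52) - 20) - 1*(-80998))) = 1/(655236 + ((-9880 - 20) + 80998)) = 1/(655236 + (-9900 + 80998)) = 1/(655236 + 71098) = 1/726334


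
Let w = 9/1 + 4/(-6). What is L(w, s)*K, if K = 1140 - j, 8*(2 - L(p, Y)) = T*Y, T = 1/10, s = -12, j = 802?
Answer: 7267/10 ≈ 726.70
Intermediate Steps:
w = 25/3 (w = 9*1 + 4*(-⅙) = 9 - ⅔ = 25/3 ≈ 8.3333)
T = ⅒ ≈ 0.10000
L(p, Y) = 2 - Y/80
K = 338 (K = 1140 - 1*802 = 1140 - 802 = 338)
L(w, s)*K = (2 - 1/80*(-12))*338 = (2 + 3/20)*338 = (43/20)*338 = 7267/10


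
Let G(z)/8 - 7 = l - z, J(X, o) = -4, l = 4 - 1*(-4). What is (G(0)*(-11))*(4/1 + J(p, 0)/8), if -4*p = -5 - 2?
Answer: -4620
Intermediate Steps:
l = 8 (l = 4 + 4 = 8)
p = 7/4 (p = -(-5 - 2)/4 = -¼*(-7) = 7/4 ≈ 1.7500)
G(z) = 120 - 8*z (G(z) = 56 + 8*(8 - z) = 56 + (64 - 8*z) = 120 - 8*z)
(G(0)*(-11))*(4/1 + J(p, 0)/8) = ((120 - 8*0)*(-11))*(4/1 - 4/8) = ((120 + 0)*(-11))*(4*1 - 4*⅛) = (120*(-11))*(4 - ½) = -1320*7/2 = -4620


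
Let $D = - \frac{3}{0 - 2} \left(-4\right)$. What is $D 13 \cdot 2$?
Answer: $-156$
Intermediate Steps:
$D = -6$ ($D = - \frac{3}{-2} \left(-4\right) = \left(-3\right) \left(- \frac{1}{2}\right) \left(-4\right) = \frac{3}{2} \left(-4\right) = -6$)
$D 13 \cdot 2 = - 6 \cdot 13 \cdot 2 = \left(-6\right) 26 = -156$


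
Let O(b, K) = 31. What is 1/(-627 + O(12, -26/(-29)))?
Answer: -1/596 ≈ -0.0016779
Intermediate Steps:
1/(-627 + O(12, -26/(-29))) = 1/(-627 + 31) = 1/(-596) = -1/596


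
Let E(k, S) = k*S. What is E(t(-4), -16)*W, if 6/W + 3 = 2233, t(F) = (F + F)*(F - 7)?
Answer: -4224/1115 ≈ -3.7883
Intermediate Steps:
t(F) = 2*F*(-7 + F) (t(F) = (2*F)*(-7 + F) = 2*F*(-7 + F))
W = 3/1115 (W = 6/(-3 + 2233) = 6/2230 = 6*(1/2230) = 3/1115 ≈ 0.0026906)
E(k, S) = S*k
E(t(-4), -16)*W = -32*(-4)*(-7 - 4)*(3/1115) = -32*(-4)*(-11)*(3/1115) = -16*88*(3/1115) = -1408*3/1115 = -4224/1115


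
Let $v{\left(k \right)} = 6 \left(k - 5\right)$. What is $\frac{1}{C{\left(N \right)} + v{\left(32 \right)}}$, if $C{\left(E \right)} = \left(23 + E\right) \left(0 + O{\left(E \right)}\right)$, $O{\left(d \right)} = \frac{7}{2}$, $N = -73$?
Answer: $- \frac{1}{13} \approx -0.076923$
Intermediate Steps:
$v{\left(k \right)} = -30 + 6 k$ ($v{\left(k \right)} = 6 \left(-5 + k\right) = -30 + 6 k$)
$O{\left(d \right)} = \frac{7}{2}$ ($O{\left(d \right)} = 7 \cdot \frac{1}{2} = \frac{7}{2}$)
$C{\left(E \right)} = \frac{161}{2} + \frac{7 E}{2}$ ($C{\left(E \right)} = \left(23 + E\right) \left(0 + \frac{7}{2}\right) = \left(23 + E\right) \frac{7}{2} = \frac{161}{2} + \frac{7 E}{2}$)
$\frac{1}{C{\left(N \right)} + v{\left(32 \right)}} = \frac{1}{\left(\frac{161}{2} + \frac{7}{2} \left(-73\right)\right) + \left(-30 + 6 \cdot 32\right)} = \frac{1}{\left(\frac{161}{2} - \frac{511}{2}\right) + \left(-30 + 192\right)} = \frac{1}{-175 + 162} = \frac{1}{-13} = - \frac{1}{13}$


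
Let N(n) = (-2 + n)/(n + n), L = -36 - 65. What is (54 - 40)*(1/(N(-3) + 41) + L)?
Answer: -354830/251 ≈ -1413.7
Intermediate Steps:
L = -101
N(n) = (-2 + n)/(2*n) (N(n) = (-2 + n)/((2*n)) = (-2 + n)*(1/(2*n)) = (-2 + n)/(2*n))
(54 - 40)*(1/(N(-3) + 41) + L) = (54 - 40)*(1/((½)*(-2 - 3)/(-3) + 41) - 101) = 14*(1/((½)*(-⅓)*(-5) + 41) - 101) = 14*(1/(⅚ + 41) - 101) = 14*(1/(251/6) - 101) = 14*(6/251 - 101) = 14*(-25345/251) = -354830/251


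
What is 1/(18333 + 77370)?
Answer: 1/95703 ≈ 1.0449e-5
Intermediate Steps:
1/(18333 + 77370) = 1/95703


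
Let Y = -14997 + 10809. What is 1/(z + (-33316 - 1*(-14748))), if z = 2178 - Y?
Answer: -1/12202 ≈ -8.1954e-5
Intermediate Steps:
Y = -4188
z = 6366 (z = 2178 - 1*(-4188) = 2178 + 4188 = 6366)
1/(z + (-33316 - 1*(-14748))) = 1/(6366 + (-33316 - 1*(-14748))) = 1/(6366 + (-33316 + 14748)) = 1/(6366 - 18568) = 1/(-12202) = -1/12202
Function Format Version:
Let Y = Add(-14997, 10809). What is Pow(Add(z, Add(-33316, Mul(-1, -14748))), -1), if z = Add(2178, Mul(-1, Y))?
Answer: Rational(-1, 12202) ≈ -8.1954e-5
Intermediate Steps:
Y = -4188
z = 6366 (z = Add(2178, Mul(-1, -4188)) = Add(2178, 4188) = 6366)
Pow(Add(z, Add(-33316, Mul(-1, -14748))), -1) = Pow(Add(6366, Add(-33316, Mul(-1, -14748))), -1) = Pow(Add(6366, Add(-33316, 14748)), -1) = Pow(Add(6366, -18568), -1) = Pow(-12202, -1) = Rational(-1, 12202)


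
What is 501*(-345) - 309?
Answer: -173154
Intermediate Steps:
501*(-345) - 309 = -172845 - 309 = -173154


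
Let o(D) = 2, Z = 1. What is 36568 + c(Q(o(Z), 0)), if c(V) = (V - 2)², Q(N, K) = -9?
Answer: 36689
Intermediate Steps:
c(V) = (-2 + V)²
36568 + c(Q(o(Z), 0)) = 36568 + (-2 - 9)² = 36568 + (-11)² = 36568 + 121 = 36689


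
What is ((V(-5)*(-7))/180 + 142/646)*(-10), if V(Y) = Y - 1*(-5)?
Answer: -710/323 ≈ -2.1981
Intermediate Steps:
V(Y) = 5 + Y (V(Y) = Y + 5 = 5 + Y)
((V(-5)*(-7))/180 + 142/646)*(-10) = (((5 - 5)*(-7))/180 + 142/646)*(-10) = ((0*(-7))*(1/180) + 142*(1/646))*(-10) = (0*(1/180) + 71/323)*(-10) = (0 + 71/323)*(-10) = (71/323)*(-10) = -710/323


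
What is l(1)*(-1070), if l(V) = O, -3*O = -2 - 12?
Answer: -14980/3 ≈ -4993.3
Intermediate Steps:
O = 14/3 (O = -(-2 - 12)/3 = -⅓*(-14) = 14/3 ≈ 4.6667)
l(V) = 14/3
l(1)*(-1070) = (14/3)*(-1070) = -14980/3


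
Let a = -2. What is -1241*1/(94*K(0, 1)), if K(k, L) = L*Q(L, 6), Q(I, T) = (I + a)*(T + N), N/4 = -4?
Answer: -1241/940 ≈ -1.3202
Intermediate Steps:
N = -16 (N = 4*(-4) = -16)
Q(I, T) = (-16 + T)*(-2 + I) (Q(I, T) = (I - 2)*(T - 16) = (-2 + I)*(-16 + T) = (-16 + T)*(-2 + I))
K(k, L) = L*(20 - 10*L) (K(k, L) = L*(32 - 16*L - 2*6 + L*6) = L*(32 - 16*L - 12 + 6*L) = L*(20 - 10*L))
-1241*1/(94*K(0, 1)) = -1241*1/(940*(2 - 1*1)) = -1241*1/(940*(2 - 1)) = -1241/(94*(10*1*1)) = -1241/(94*10) = -1241/940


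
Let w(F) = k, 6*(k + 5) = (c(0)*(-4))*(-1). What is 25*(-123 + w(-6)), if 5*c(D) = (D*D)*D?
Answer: -3200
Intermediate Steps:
c(D) = D**3/5 (c(D) = ((D*D)*D)/5 = (D**2*D)/5 = D**3/5)
k = -5 (k = -5 + ((((1/5)*0**3)*(-4))*(-1))/6 = -5 + ((((1/5)*0)*(-4))*(-1))/6 = -5 + ((0*(-4))*(-1))/6 = -5 + (0*(-1))/6 = -5 + (1/6)*0 = -5 + 0 = -5)
w(F) = -5
25*(-123 + w(-6)) = 25*(-123 - 5) = 25*(-128) = -3200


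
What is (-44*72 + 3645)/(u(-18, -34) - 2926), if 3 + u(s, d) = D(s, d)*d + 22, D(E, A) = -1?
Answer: -477/2873 ≈ -0.16603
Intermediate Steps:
u(s, d) = 19 - d (u(s, d) = -3 + (-d + 22) = -3 + (22 - d) = 19 - d)
(-44*72 + 3645)/(u(-18, -34) - 2926) = (-44*72 + 3645)/((19 - 1*(-34)) - 2926) = (-3168 + 3645)/((19 + 34) - 2926) = 477/(53 - 2926) = 477/(-2873) = 477*(-1/2873) = -477/2873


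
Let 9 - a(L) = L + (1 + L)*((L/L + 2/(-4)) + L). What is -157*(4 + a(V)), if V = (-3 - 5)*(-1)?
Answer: 22451/2 ≈ 11226.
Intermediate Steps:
V = 8 (V = -8*(-1) = 8)
a(L) = 9 - L - (1 + L)*(1/2 + L) (a(L) = 9 - (L + (1 + L)*((L/L + 2/(-4)) + L)) = 9 - (L + (1 + L)*((1 + 2*(-1/4)) + L)) = 9 - (L + (1 + L)*((1 - 1/2) + L)) = 9 - (L + (1 + L)*(1/2 + L)) = 9 + (-L - (1 + L)*(1/2 + L)) = 9 - L - (1 + L)*(1/2 + L))
-157*(4 + a(V)) = -157*(4 + (17/2 - 1*8**2 - 5/2*8)) = -157*(4 + (17/2 - 1*64 - 20)) = -157*(4 + (17/2 - 64 - 20)) = -157*(4 - 151/2) = -157*(-143/2) = 22451/2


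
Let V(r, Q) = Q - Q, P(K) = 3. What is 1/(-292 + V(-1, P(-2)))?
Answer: -1/292 ≈ -0.0034247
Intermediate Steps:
V(r, Q) = 0
1/(-292 + V(-1, P(-2))) = 1/(-292 + 0) = 1/(-292) = -1/292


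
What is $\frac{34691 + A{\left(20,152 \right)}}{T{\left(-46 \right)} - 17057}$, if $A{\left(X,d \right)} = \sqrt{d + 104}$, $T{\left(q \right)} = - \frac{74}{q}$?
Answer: $- \frac{266087}{130758} \approx -2.035$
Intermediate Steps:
$A{\left(X,d \right)} = \sqrt{104 + d}$
$\frac{34691 + A{\left(20,152 \right)}}{T{\left(-46 \right)} - 17057} = \frac{34691 + \sqrt{104 + 152}}{- \frac{74}{-46} - 17057} = \frac{34691 + \sqrt{256}}{\left(-74\right) \left(- \frac{1}{46}\right) - 17057} = \frac{34691 + 16}{\frac{37}{23} - 17057} = \frac{34707}{- \frac{392274}{23}} = 34707 \left(- \frac{23}{392274}\right) = - \frac{266087}{130758}$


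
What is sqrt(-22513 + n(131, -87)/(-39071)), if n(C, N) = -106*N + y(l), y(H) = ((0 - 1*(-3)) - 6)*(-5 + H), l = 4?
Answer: 2*I*sqrt(8591855978002)/39071 ≈ 150.04*I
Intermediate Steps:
y(H) = 15 - 3*H (y(H) = ((0 + 3) - 6)*(-5 + H) = (3 - 6)*(-5 + H) = -3*(-5 + H) = 15 - 3*H)
n(C, N) = 3 - 106*N (n(C, N) = -106*N + (15 - 3*4) = -106*N + (15 - 12) = -106*N + 3 = 3 - 106*N)
sqrt(-22513 + n(131, -87)/(-39071)) = sqrt(-22513 + (3 - 106*(-87))/(-39071)) = sqrt(-22513 + (3 + 9222)*(-1/39071)) = sqrt(-22513 + 9225*(-1/39071)) = sqrt(-22513 - 9225/39071) = sqrt(-879614648/39071) = 2*I*sqrt(8591855978002)/39071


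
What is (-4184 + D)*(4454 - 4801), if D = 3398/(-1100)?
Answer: 799105953/550 ≈ 1.4529e+6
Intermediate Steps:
D = -1699/550 (D = 3398*(-1/1100) = -1699/550 ≈ -3.0891)
(-4184 + D)*(4454 - 4801) = (-4184 - 1699/550)*(4454 - 4801) = -2302899/550*(-347) = 799105953/550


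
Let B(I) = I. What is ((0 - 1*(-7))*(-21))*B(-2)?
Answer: 294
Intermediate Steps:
((0 - 1*(-7))*(-21))*B(-2) = ((0 - 1*(-7))*(-21))*(-2) = ((0 + 7)*(-21))*(-2) = (7*(-21))*(-2) = -147*(-2) = 294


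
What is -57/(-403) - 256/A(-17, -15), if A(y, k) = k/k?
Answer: -103111/403 ≈ -255.86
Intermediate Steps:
A(y, k) = 1
-57/(-403) - 256/A(-17, -15) = -57/(-403) - 256/1 = -57*(-1/403) - 256*1 = 57/403 - 256 = -103111/403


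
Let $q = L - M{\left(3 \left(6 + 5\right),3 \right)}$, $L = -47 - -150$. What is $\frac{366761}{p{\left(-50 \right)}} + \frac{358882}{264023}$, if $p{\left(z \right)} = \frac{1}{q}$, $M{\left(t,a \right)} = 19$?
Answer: $\frac{8134000877134}{264023} \approx 3.0808 \cdot 10^{7}$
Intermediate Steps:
$L = 103$ ($L = -47 + 150 = 103$)
$q = 84$ ($q = 103 - 19 = 84$)
$p{\left(z \right)} = \frac{1}{84}$
$\frac{366761}{p{\left(-50 \right)}} + \frac{358882}{264023} = 366761 \frac{1}{\frac{1}{84}} + \frac{358882}{264023} = 366761 \cdot 84 + 358882 \cdot \frac{1}{264023} = 30807924 + \frac{358882}{264023} = \frac{8134000877134}{264023}$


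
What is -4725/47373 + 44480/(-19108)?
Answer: -183119695/75433607 ≈ -2.4276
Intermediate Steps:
-4725/47373 + 44480/(-19108) = -4725*1/47373 + 44480*(-1/19108) = -1575/15791 - 11120/4777 = -183119695/75433607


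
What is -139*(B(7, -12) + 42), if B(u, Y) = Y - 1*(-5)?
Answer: -4865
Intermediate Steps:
B(u, Y) = 5 + Y (B(u, Y) = Y + 5 = 5 + Y)
-139*(B(7, -12) + 42) = -139*((5 - 12) + 42) = -139*(-7 + 42) = -139*35 = -4865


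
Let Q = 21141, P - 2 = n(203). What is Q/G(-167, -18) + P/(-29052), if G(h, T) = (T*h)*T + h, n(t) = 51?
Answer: -617064907/1576797300 ≈ -0.39134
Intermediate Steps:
P = 53 (P = 2 + 51 = 53)
G(h, T) = h + h*T² (G(h, T) = h*T² + h = h + h*T²)
Q/G(-167, -18) + P/(-29052) = 21141/((-167*(1 + (-18)²))) + 53/(-29052) = 21141/((-167*(1 + 324))) + 53*(-1/29052) = 21141/((-167*325)) - 53/29052 = 21141/(-54275) - 53/29052 = 21141*(-1/54275) - 53/29052 = -21141/54275 - 53/29052 = -617064907/1576797300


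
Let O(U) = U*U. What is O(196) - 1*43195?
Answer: -4779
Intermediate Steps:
O(U) = U**2
O(196) - 1*43195 = 196**2 - 1*43195 = 38416 - 43195 = -4779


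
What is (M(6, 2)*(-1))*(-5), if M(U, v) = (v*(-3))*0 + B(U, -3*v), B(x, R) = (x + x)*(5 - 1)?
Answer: 240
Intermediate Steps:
B(x, R) = 8*x (B(x, R) = (2*x)*4 = 8*x)
M(U, v) = 8*U (M(U, v) = (v*(-3))*0 + 8*U = -3*v*0 + 8*U = 0 + 8*U = 8*U)
(M(6, 2)*(-1))*(-5) = ((8*6)*(-1))*(-5) = (48*(-1))*(-5) = -48*(-5) = 240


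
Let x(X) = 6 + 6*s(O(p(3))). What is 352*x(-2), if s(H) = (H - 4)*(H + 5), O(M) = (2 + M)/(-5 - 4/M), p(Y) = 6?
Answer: -11242176/289 ≈ -38900.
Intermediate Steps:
O(M) = (2 + M)/(-5 - 4/M)
s(H) = (-4 + H)*(5 + H)
x(X) = -31938/289 (x(X) = 6 + 6*(-20 - 1*6*(2 + 6)/(4 + 5*6) + (-1*6*(2 + 6)/(4 + 5*6))**2) = 6 + 6*(-20 - 1*6*8/(4 + 30) + (-1*6*8/(4 + 30))**2) = 6 + 6*(-20 - 1*6*8/34 + (-1*6*8/34)**2) = 6 + 6*(-20 - 1*6*1/34*8 + (-1*6*1/34*8)**2) = 6 + 6*(-20 - 24/17 + (-24/17)**2) = 6 + 6*(-20 - 24/17 + 576/289) = 6 + 6*(-5612/289) = 6 - 33672/289 = -31938/289)
352*x(-2) = 352*(-31938/289) = -11242176/289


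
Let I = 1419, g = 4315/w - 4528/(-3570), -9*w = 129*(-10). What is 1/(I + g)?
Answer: 153510/222646759 ≈ 0.00068948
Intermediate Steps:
w = 430/3 (w = -43*(-10)/3 = -⅑*(-1290) = 430/3 ≈ 143.33)
g = 4816069/153510 (g = 4315/(430/3) - 4528/(-3570) = 4315*(3/430) - 4528*(-1/3570) = 2589/86 + 2264/1785 = 4816069/153510 ≈ 31.373)
1/(I + g) = 1/(1419 + 4816069/153510) = 1/(222646759/153510) = 153510/222646759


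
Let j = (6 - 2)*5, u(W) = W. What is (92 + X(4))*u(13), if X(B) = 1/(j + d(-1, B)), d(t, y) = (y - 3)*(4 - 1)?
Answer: 27521/23 ≈ 1196.6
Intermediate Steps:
d(t, y) = -9 + 3*y (d(t, y) = (-3 + y)*3 = -9 + 3*y)
j = 20 (j = 4*5 = 20)
X(B) = 1/(11 + 3*B) (X(B) = 1/(20 + (-9 + 3*B)) = 1/(11 + 3*B))
(92 + X(4))*u(13) = (92 + 1/(11 + 3*4))*13 = (92 + 1/(11 + 12))*13 = (92 + 1/23)*13 = (2117/23)*13 = 27521/23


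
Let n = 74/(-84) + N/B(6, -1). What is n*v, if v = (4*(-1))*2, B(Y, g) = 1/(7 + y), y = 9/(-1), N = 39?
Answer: 13252/21 ≈ 631.05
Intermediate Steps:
y = -9 (y = 9*(-1) = -9)
B(Y, g) = -½ (B(Y, g) = 1/(7 - 9) = 1/(-2) = -½)
v = -8 (v = -4*2 = -8)
n = -3313/42 (n = 74/(-84) + 39/(-½) = 74*(-1/84) + 39*(-2) = -37/42 - 78 = -3313/42 ≈ -78.881)
n*v = -3313/42*(-8) = 13252/21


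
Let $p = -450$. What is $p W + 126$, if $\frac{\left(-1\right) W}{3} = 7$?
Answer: $9576$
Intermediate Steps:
$W = -21$ ($W = \left(-3\right) 7 = -21$)
$p W + 126 = \left(-450\right) \left(-21\right) + 126 = 9450 + 126 = 9576$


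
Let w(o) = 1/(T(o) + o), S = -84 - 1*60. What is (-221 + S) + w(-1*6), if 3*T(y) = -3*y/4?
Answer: -3287/9 ≈ -365.22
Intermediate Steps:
T(y) = -y/4 (T(y) = (-3*y/4)/3 = -y/4)
S = -144 (S = -84 - 60 = -144)
w(o) = 4/(3*o) (w(o) = 1/(-o/4 + o) = 1/(3*o/4) = 4/(3*o))
(-221 + S) + w(-1*6) = (-221 - 144) + 4/(3*((-1*6))) = -365 + (4/3)/(-6) = -365 + (4/3)*(-⅙) = -365 - 2/9 = -3287/9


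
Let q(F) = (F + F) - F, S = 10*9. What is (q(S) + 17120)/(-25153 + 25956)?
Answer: 17210/803 ≈ 21.432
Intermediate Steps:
S = 90
q(F) = F (q(F) = 2*F - F = F)
(q(S) + 17120)/(-25153 + 25956) = (90 + 17120)/(-25153 + 25956) = 17210/803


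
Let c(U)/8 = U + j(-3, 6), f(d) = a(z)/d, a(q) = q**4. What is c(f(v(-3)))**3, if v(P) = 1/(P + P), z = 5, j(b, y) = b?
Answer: -27064851853824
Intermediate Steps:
v(P) = 1/(2*P)
f(d) = 625/d (f(d) = 5**4/d = 625/d)
c(U) = -24 + 8*U (c(U) = 8*(U - 3) = 8*(-3 + U) = -24 + 8*U)
c(f(v(-3)))**3 = (-24 + 8*(625/(((1/2)/(-3)))))**3 = (-24 + 8*(625/(((1/2)*(-1/3)))))**3 = (-24 + 8*(625/(-1/6)))**3 = (-24 + 8*(625*(-6)))**3 = (-24 + 8*(-3750))**3 = (-24 - 30000)**3 = (-30024)**3 = -27064851853824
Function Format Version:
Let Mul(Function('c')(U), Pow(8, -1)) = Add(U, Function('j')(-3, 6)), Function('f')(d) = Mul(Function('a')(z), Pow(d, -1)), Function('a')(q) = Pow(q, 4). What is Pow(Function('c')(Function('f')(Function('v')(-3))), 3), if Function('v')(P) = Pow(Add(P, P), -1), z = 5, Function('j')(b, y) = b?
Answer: -27064851853824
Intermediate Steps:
Function('v')(P) = Mul(Rational(1, 2), Pow(P, -1)) (Function('v')(P) = Pow(Mul(2, P), -1) = Mul(Rational(1, 2), Pow(P, -1)))
Function('f')(d) = Mul(625, Pow(d, -1)) (Function('f')(d) = Mul(Pow(5, 4), Pow(d, -1)) = Mul(625, Pow(d, -1)))
Function('c')(U) = Add(-24, Mul(8, U)) (Function('c')(U) = Mul(8, Add(U, -3)) = Mul(8, Add(-3, U)) = Add(-24, Mul(8, U)))
Pow(Function('c')(Function('f')(Function('v')(-3))), 3) = Pow(Add(-24, Mul(8, Mul(625, Pow(Mul(Rational(1, 2), Pow(-3, -1)), -1)))), 3) = Pow(Add(-24, Mul(8, Mul(625, Pow(Mul(Rational(1, 2), Rational(-1, 3)), -1)))), 3) = Pow(Add(-24, Mul(8, Mul(625, Pow(Rational(-1, 6), -1)))), 3) = Pow(Add(-24, Mul(8, Mul(625, -6))), 3) = Pow(Add(-24, Mul(8, -3750)), 3) = Pow(Add(-24, -30000), 3) = Pow(-30024, 3) = -27064851853824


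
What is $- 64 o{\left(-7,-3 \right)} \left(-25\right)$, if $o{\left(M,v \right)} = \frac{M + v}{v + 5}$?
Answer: $-8000$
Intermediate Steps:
$o{\left(M,v \right)} = \frac{M + v}{5 + v}$
$- 64 o{\left(-7,-3 \right)} \left(-25\right) = - 64 \frac{-7 - 3}{5 - 3} \left(-25\right) = - 64 \cdot \frac{1}{2} \left(-10\right) \left(-25\right) = \left(-64\right) \left(-5\right) \left(-25\right) = 320 \left(-25\right) = -8000$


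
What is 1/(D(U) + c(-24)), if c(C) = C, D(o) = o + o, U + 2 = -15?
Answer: -1/58 ≈ -0.017241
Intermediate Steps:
U = -17 (U = -2 - 15 = -17)
D(o) = 2*o
1/(D(U) + c(-24)) = 1/(2*(-17) - 24) = 1/(-34 - 24) = 1/(-58) = -1/58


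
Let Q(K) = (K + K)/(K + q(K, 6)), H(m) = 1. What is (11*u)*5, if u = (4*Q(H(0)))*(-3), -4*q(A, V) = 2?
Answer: -2640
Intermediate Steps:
q(A, V) = -1/2 (q(A, V) = -1/4*2 = -1/2)
Q(K) = 2*K/(-1/2 + K) (Q(K) = (K + K)/(K - 1/2) = (2*K)/(-1/2 + K) = 2*K/(-1/2 + K))
u = -48 (u = (4*(4*1/(-1 + 2*1)))*(-3) = (4*(4*1/(-1 + 2)))*(-3) = (4*(4*1/1))*(-3) = (4*(4*1*1))*(-3) = (4*4)*(-3) = 16*(-3) = -48)
(11*u)*5 = (11*(-48))*5 = -528*5 = -2640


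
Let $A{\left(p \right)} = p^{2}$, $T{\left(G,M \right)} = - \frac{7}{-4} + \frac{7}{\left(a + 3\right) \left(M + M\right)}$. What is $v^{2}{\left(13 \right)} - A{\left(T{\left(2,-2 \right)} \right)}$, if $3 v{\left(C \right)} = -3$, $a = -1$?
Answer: $\frac{15}{64} \approx 0.23438$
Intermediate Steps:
$v{\left(C \right)} = -1$ ($v{\left(C \right)} = \frac{1}{3} \left(-3\right) = -1$)
$T{\left(G,M \right)} = \frac{7}{4} + \frac{7}{4 M}$ ($T{\left(G,M \right)} = - \frac{7}{-4} + \frac{7}{\left(-1 + 3\right) \left(M + M\right)} = \left(-7\right) \left(- \frac{1}{4}\right) + \frac{7}{2 \cdot 2 M} = \frac{7}{4} + \frac{7}{4 M}$)
$v^{2}{\left(13 \right)} - A{\left(T{\left(2,-2 \right)} \right)} = \left(-1\right)^{2} - \left(\frac{7 \left(1 - 2\right)}{4 \left(-2\right)}\right)^{2} = 1 - \left(\frac{7}{4} \left(- \frac{1}{2}\right) \left(-1\right)\right)^{2} = 1 - \left(\frac{7}{8}\right)^{2} = 1 - \frac{49}{64} = \frac{15}{64}$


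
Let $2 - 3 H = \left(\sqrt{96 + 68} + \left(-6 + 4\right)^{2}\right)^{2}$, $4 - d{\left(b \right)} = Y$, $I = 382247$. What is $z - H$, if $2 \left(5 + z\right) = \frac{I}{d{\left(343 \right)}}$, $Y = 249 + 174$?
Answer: $- \frac{1010147}{2514} + \frac{16 \sqrt{41}}{3} \approx -367.66$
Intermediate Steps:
$Y = 423$
$d{\left(b \right)} = -419$ ($d{\left(b \right)} = 4 - 423 = -419$)
$H = \frac{2}{3} - \frac{\left(4 + 2 \sqrt{41}\right)^{2}}{3}$ ($H = \frac{2}{3} - \frac{\left(\sqrt{96 + 68} + \left(-6 + 4\right)^{2}\right)^{2}}{3} = \frac{2}{3} - \frac{\left(\sqrt{164} + \left(-2\right)^{2}\right)^{2}}{3} = \frac{2}{3} - \frac{\left(2 \sqrt{41} + 4\right)^{2}}{3} = \frac{2}{3} - \frac{\left(4 + 2 \sqrt{41}\right)^{2}}{3} \approx -93.483$)
$z = - \frac{386437}{838}$ ($z = -5 + \frac{382247 \frac{1}{-419}}{2} = -5 + \frac{382247 \left(- \frac{1}{419}\right)}{2} = -5 + \frac{1}{2} \left(- \frac{382247}{419}\right) = -5 - \frac{382247}{838} = - \frac{386437}{838} \approx -461.14$)
$z - H = - \frac{386437}{838} - \left(- \frac{178}{3} - \frac{16 \sqrt{41}}{3}\right) = - \frac{386437}{838} + \left(\frac{178}{3} + \frac{16 \sqrt{41}}{3}\right) = - \frac{1010147}{2514} + \frac{16 \sqrt{41}}{3}$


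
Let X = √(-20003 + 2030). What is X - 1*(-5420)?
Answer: 5420 + 3*I*√1997 ≈ 5420.0 + 134.06*I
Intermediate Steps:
X = 3*I*√1997 (X = √(-17973) = 3*I*√1997 ≈ 134.06*I)
X - 1*(-5420) = 3*I*√1997 - 1*(-5420) = 3*I*√1997 + 5420 = 5420 + 3*I*√1997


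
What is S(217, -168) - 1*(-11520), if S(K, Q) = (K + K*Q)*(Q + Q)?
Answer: 12187824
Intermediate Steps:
S(K, Q) = 2*Q*(K + K*Q) (S(K, Q) = (K + K*Q)*(2*Q) = 2*Q*(K + K*Q))
S(217, -168) - 1*(-11520) = 2*217*(-168)*(1 - 168) - 1*(-11520) = 2*217*(-168)*(-167) + 11520 = 12176304 + 11520 = 12187824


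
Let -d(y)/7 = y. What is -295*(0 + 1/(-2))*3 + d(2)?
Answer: 857/2 ≈ 428.50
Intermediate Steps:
d(y) = -7*y
-295*(0 + 1/(-2))*3 + d(2) = -295*(0 + 1/(-2))*3 - 7*2 = -295*(0 - ½)*3 - 14 = -(-295)*3/2 - 14 = -295*(-3/2) - 14 = 885/2 - 14 = 857/2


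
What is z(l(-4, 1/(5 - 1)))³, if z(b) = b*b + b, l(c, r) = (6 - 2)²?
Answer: 20123648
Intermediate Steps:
l(c, r) = 16 (l(c, r) = 4² = 16)
z(b) = b + b² (z(b) = b² + b = b + b²)
z(l(-4, 1/(5 - 1)))³ = (16*(1 + 16))³ = (16*17)³ = 272³ = 20123648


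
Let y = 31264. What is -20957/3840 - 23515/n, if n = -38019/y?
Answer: 313585266913/16221440 ≈ 19332.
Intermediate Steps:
n = -38019/31264 ≈ -1.2161
-20957/3840 - 23515/n = -20957/3840 - 23515/(-38019/31264) = -20957*1/3840 - 23515*(-31264/38019) = -20957/3840 + 735172960/38019 = 313585266913/16221440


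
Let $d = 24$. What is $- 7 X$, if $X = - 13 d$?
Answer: $2184$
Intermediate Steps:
$X = -312$ ($X = \left(-13\right) 24 = -312$)
$- 7 X = \left(-7\right) \left(-312\right) = 2184$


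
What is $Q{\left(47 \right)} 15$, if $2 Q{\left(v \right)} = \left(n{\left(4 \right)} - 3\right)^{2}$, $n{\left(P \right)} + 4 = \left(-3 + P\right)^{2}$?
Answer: $270$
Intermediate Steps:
$n{\left(P \right)} = -4 + \left(-3 + P\right)^{2}$
$Q{\left(v \right)} = 18$ ($Q{\left(v \right)} = \frac{\left(\left(-4 + \left(-3 + 4\right)^{2}\right) - 3\right)^{2}}{2} = \frac{\left(\left(-4 + 1^{2}\right) - 3\right)^{2}}{2} = \frac{\left(\left(-4 + 1\right) - 3\right)^{2}}{2} = \frac{\left(-3 - 3\right)^{2}}{2} = \frac{\left(-6\right)^{2}}{2} = \frac{1}{2} \cdot 36 = 18$)
$Q{\left(47 \right)} 15 = 18 \cdot 15 = 270$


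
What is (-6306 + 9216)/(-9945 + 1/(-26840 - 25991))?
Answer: -76869105/262702148 ≈ -0.29261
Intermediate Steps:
(-6306 + 9216)/(-9945 + 1/(-26840 - 25991)) = 2910/(-9945 + 1/(-52831)) = 2910/(-9945 - 1/52831) = 2910/(-525404296/52831) = 2910*(-52831/525404296) = -76869105/262702148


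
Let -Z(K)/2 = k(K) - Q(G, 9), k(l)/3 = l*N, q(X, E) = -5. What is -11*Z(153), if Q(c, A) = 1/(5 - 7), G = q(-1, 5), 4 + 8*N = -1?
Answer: -25201/4 ≈ -6300.3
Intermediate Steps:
N = -5/8 (N = -½ + (⅛)*(-1) = -½ - ⅛ = -5/8 ≈ -0.62500)
G = -5
k(l) = -15*l/8 (k(l) = 3*(l*(-5/8)) = 3*(-5*l/8) = -15*l/8)
Q(c, A) = -½ (Q(c, A) = 1/(-2) = -½)
Z(K) = -1 + 15*K/4 (Z(K) = -2*(-15*K/8 - 1*(-½)) = -2*(-15*K/8 + ½) = -2*(½ - 15*K/8) = -1 + 15*K/4)
-11*Z(153) = -11*(-1 + (15/4)*153) = -11*(-1 + 2295/4) = -11*2291/4 = -25201/4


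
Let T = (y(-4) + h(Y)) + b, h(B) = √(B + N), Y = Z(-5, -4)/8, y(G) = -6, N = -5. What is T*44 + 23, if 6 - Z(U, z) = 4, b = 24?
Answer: 815 + 22*I*√19 ≈ 815.0 + 95.896*I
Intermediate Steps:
Z(U, z) = 2 (Z(U, z) = 6 - 1*4 = 6 - 4 = 2)
Y = ¼ (Y = 2/8 = 2*(⅛) = ¼ ≈ 0.25000)
h(B) = √(-5 + B) (h(B) = √(B - 5) = √(-5 + B))
T = 18 + I*√19/2 (T = (-6 + √(-5 + ¼)) + 24 = (-6 + √(-19/4)) + 24 = (-6 + I*√19/2) + 24 = 18 + I*√19/2 ≈ 18.0 + 2.1795*I)
T*44 + 23 = (18 + I*√19/2)*44 + 23 = (792 + 22*I*√19) + 23 = 815 + 22*I*√19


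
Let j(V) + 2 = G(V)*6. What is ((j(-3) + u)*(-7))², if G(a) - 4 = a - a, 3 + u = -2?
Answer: 14161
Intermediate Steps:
u = -5 (u = -3 - 2 = -5)
G(a) = 4 (G(a) = 4 + (a - a) = 4 + 0 = 4)
j(V) = 22 (j(V) = -2 + 4*6 = -2 + 24 = 22)
((j(-3) + u)*(-7))² = ((22 - 5)*(-7))² = (17*(-7))² = (-119)² = 14161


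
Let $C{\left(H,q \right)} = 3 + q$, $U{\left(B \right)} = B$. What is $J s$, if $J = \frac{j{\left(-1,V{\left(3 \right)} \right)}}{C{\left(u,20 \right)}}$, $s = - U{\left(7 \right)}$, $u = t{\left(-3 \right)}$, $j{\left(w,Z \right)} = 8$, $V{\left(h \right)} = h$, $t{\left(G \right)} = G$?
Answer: $- \frac{56}{23} \approx -2.4348$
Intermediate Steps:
$u = -3$
$s = -7$ ($s = \left(-1\right) 7 = -7$)
$J = \frac{8}{23}$ ($J = \frac{8}{3 + 20} = \frac{8}{23} \approx 0.34783$)
$J s = \frac{8}{23} \left(-7\right) = - \frac{56}{23}$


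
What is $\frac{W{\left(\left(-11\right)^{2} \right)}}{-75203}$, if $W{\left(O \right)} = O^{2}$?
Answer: $- \frac{14641}{75203} \approx -0.19469$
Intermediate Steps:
$\frac{W{\left(\left(-11\right)^{2} \right)}}{-75203} = \frac{\left(\left(-11\right)^{2}\right)^{2}}{-75203} = 121^{2} \left(- \frac{1}{75203}\right) = 14641 \left(- \frac{1}{75203}\right) = - \frac{14641}{75203}$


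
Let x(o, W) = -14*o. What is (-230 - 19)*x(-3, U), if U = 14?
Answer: -10458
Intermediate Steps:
(-230 - 19)*x(-3, U) = (-230 - 19)*(-14*(-3)) = -249*42 = -10458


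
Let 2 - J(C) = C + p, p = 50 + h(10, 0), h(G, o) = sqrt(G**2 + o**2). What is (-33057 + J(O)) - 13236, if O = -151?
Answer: -46200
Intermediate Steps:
p = 60 (p = 50 + sqrt(10**2 + 0**2) = 50 + sqrt(100 + 0) = 50 + sqrt(100) = 50 + 10 = 60)
J(C) = -58 - C (J(C) = 2 - (C + 60) = 2 - (60 + C) = 2 + (-60 - C) = -58 - C)
(-33057 + J(O)) - 13236 = (-33057 + (-58 - 1*(-151))) - 13236 = (-33057 + (-58 + 151)) - 13236 = (-33057 + 93) - 13236 = -32964 - 13236 = -46200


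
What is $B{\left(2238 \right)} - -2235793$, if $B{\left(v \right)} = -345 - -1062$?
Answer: $2236510$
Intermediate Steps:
$B{\left(v \right)} = 717$ ($B{\left(v \right)} = -345 + 1062 = 717$)
$B{\left(2238 \right)} - -2235793 = 717 - -2235793 = 717 + 2235793 = 2236510$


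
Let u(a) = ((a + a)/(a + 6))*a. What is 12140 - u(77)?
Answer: 995762/83 ≈ 11997.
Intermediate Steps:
u(a) = 2*a**2/(6 + a) (u(a) = ((2*a)/(6 + a))*a = (2*a/(6 + a))*a = 2*a**2/(6 + a))
12140 - u(77) = 12140 - 2*77**2/(6 + 77) = 12140 - 2*5929/83 = 12140 - 1*11858/83 = 12140 - 11858/83 = 995762/83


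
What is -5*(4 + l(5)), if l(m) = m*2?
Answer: -70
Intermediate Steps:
l(m) = 2*m
-5*(4 + l(5)) = -5*(4 + 2*5) = -5*(4 + 10) = -5*14 = -70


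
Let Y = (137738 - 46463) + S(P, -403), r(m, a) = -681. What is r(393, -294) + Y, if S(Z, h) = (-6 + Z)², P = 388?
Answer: 236518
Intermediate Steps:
Y = 237199 (Y = (137738 - 46463) + (-6 + 388)² = 91275 + 382² = 91275 + 145924 = 237199)
r(393, -294) + Y = -681 + 237199 = 236518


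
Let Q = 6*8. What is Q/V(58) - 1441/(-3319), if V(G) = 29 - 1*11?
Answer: 30875/9957 ≈ 3.1008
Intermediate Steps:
V(G) = 18 (V(G) = 29 - 11 = 18)
Q = 48
Q/V(58) - 1441/(-3319) = 48/18 - 1441/(-3319) = 48*(1/18) - 1441*(-1/3319) = 8/3 + 1441/3319 = 30875/9957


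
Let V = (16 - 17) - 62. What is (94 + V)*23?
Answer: 713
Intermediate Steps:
V = -63 (V = -1 - 62 = -63)
(94 + V)*23 = (94 - 63)*23 = 31*23 = 713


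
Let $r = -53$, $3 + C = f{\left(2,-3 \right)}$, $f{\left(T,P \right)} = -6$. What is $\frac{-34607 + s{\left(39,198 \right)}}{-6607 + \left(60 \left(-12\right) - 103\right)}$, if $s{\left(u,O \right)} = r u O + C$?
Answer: $\frac{221941}{3715} \approx 59.742$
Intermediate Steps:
$C = -9$ ($C = -3 - 6 = -9$)
$s{\left(u,O \right)} = -9 - 53 O u$ ($s{\left(u,O \right)} = - 53 u O - 9 = - 53 O u - 9 = -9 - 53 O u$)
$\frac{-34607 + s{\left(39,198 \right)}}{-6607 + \left(60 \left(-12\right) - 103\right)} = \frac{-34607 - \left(9 + 10494 \cdot 39\right)}{-6607 + \left(60 \left(-12\right) - 103\right)} = \frac{-34607 - 409275}{-6607 - 823} = - \frac{443882}{-7430} = \left(-443882\right) \left(- \frac{1}{7430}\right) = \frac{221941}{3715}$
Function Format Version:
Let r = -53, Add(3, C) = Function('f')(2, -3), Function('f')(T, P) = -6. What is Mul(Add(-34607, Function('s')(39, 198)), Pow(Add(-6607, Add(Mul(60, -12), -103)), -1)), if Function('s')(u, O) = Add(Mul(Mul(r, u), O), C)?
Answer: Rational(221941, 3715) ≈ 59.742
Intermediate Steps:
C = -9 (C = Add(-3, -6) = -9)
Function('s')(u, O) = Add(-9, Mul(-53, O, u)) (Function('s')(u, O) = Add(Mul(Mul(-53, u), O), -9) = Add(Mul(-53, O, u), -9) = Add(-9, Mul(-53, O, u)))
Mul(Add(-34607, Function('s')(39, 198)), Pow(Add(-6607, Add(Mul(60, -12), -103)), -1)) = Mul(Add(-34607, Add(-9, Mul(-53, 198, 39))), Pow(Add(-6607, Add(Mul(60, -12), -103)), -1)) = Mul(Add(-34607, Add(-9, -409266)), Pow(Add(-6607, Add(-720, -103)), -1)) = Mul(Add(-34607, -409275), Pow(Add(-6607, -823), -1)) = Mul(-443882, Pow(-7430, -1)) = Mul(-443882, Rational(-1, 7430)) = Rational(221941, 3715)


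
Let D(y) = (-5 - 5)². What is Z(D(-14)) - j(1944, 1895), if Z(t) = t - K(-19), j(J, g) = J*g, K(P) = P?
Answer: -3683761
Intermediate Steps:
D(y) = 100 (D(y) = (-10)² = 100)
Z(t) = 19 + t (Z(t) = t - 1*(-19) = t + 19 = 19 + t)
Z(D(-14)) - j(1944, 1895) = (19 + 100) - 1944*1895 = 119 - 1*3683880 = 119 - 3683880 = -3683761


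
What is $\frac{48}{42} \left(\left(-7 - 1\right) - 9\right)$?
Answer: $- \frac{136}{7} \approx -19.429$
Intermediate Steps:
$\frac{48}{42} \left(\left(-7 - 1\right) - 9\right) = 48 \cdot \frac{1}{42} \left(\left(-7 - 1\right) - 9\right) = \frac{8 \left(-8 - 9\right)}{7} = \frac{8}{7} \left(-17\right) = - \frac{136}{7}$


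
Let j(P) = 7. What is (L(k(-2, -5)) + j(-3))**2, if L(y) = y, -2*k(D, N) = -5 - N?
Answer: 49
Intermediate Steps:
k(D, N) = 5/2 + N/2 (k(D, N) = -(-5 - N)/2 = 5/2 + N/2)
(L(k(-2, -5)) + j(-3))**2 = ((5/2 + (1/2)*(-5)) + 7)**2 = ((5/2 - 5/2) + 7)**2 = (0 + 7)**2 = 7**2 = 49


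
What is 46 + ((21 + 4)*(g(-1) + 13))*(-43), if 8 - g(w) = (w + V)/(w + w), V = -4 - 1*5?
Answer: -17154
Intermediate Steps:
V = -9 (V = -4 - 5 = -9)
g(w) = 8 - (-9 + w)/(2*w) (g(w) = 8 - (w - 9)/(w + w) = 8 - (-9 + w)/(2*w))
46 + ((21 + 4)*(g(-1) + 13))*(-43) = 46 + ((21 + 4)*((3/2)*(3 + 5*(-1))/(-1) + 13))*(-43) = 46 + (25*((3/2)*(-1)*(3 - 5) + 13))*(-43) = 46 + (25*((3/2)*(-1)*(-2) + 13))*(-43) = 46 + (25*(3 + 13))*(-43) = 46 + (25*16)*(-43) = 46 + 400*(-43) = 46 - 17200 = -17154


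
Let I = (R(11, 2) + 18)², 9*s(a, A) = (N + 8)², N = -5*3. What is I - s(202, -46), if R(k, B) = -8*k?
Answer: 44051/9 ≈ 4894.6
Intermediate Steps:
N = -15
s(a, A) = 49/9 (s(a, A) = (-15 + 8)²/9 = (⅑)*(-7)² = (⅑)*49 = 49/9)
I = 4900 (I = (-8*11 + 18)² = (-88 + 18)² = (-70)² = 4900)
I - s(202, -46) = 4900 - 1*49/9 = 4900 - 49/9 = 44051/9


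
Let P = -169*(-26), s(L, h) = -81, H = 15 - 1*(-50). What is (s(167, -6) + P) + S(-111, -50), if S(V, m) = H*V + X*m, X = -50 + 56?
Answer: -3202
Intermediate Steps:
H = 65 (H = 15 + 50 = 65)
X = 6
P = 4394
S(V, m) = 6*m + 65*V (S(V, m) = 65*V + 6*m = 6*m + 65*V)
(s(167, -6) + P) + S(-111, -50) = (-81 + 4394) + (6*(-50) + 65*(-111)) = 4313 + (-300 - 7215) = 4313 - 7515 = -3202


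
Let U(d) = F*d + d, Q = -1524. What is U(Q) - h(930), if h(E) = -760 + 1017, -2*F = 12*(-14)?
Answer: -129797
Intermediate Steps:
F = 84 (F = -6*(-14) = -½*(-168) = 84)
h(E) = 257
U(d) = 85*d (U(d) = 84*d + d = 85*d)
U(Q) - h(930) = 85*(-1524) - 1*257 = -129540 - 257 = -129797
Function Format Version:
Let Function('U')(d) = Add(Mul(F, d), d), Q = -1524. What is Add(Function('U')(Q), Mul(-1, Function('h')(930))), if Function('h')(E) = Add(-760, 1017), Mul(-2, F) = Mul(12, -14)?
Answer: -129797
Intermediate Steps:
F = 84 (F = Mul(Rational(-1, 2), Mul(12, -14)) = Mul(Rational(-1, 2), -168) = 84)
Function('h')(E) = 257
Function('U')(d) = Mul(85, d) (Function('U')(d) = Add(Mul(84, d), d) = Mul(85, d))
Add(Function('U')(Q), Mul(-1, Function('h')(930))) = Add(Mul(85, -1524), Mul(-1, 257)) = Add(-129540, -257) = -129797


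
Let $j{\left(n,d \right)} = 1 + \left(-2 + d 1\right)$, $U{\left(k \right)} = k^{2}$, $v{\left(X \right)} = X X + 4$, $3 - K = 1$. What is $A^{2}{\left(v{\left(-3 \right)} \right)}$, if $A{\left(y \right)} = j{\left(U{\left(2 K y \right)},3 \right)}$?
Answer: $4$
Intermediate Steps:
$K = 2$ ($K = 3 - 1 = 2$)
$v{\left(X \right)} = 4 + X^{2}$ ($v{\left(X \right)} = X^{2} + 4 = 4 + X^{2}$)
$j{\left(n,d \right)} = -1 + d$ ($j{\left(n,d \right)} = 1 + \left(-2 + d\right) = -1 + d$)
$A{\left(y \right)} = 2$ ($A{\left(y \right)} = -1 + 3 = 2$)
$A^{2}{\left(v{\left(-3 \right)} \right)} = 2^{2} = 4$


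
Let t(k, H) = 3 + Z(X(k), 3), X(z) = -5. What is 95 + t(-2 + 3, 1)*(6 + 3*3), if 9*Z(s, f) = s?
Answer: 395/3 ≈ 131.67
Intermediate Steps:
Z(s, f) = s/9
t(k, H) = 22/9 (t(k, H) = 3 + (⅑)*(-5) = 3 - 5/9 = 22/9)
95 + t(-2 + 3, 1)*(6 + 3*3) = 95 + 22*(6 + 3*3)/9 = 95 + 22*(6 + 9)/9 = 95 + (22/9)*15 = 95 + 110/3 = 395/3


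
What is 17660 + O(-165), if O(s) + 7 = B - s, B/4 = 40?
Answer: 17978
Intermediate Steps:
B = 160 (B = 4*40 = 160)
O(s) = 153 - s (O(s) = -7 + (160 - s) = 153 - s)
17660 + O(-165) = 17660 + (153 - 1*(-165)) = 17660 + (153 + 165) = 17660 + 318 = 17978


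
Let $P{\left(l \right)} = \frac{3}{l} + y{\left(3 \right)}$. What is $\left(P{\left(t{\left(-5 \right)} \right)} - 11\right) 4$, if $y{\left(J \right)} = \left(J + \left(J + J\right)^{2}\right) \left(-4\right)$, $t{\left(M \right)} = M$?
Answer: $- \frac{3352}{5} \approx -670.4$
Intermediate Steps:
$y{\left(J \right)} = - 16 J^{2} - 4 J$ ($y{\left(J \right)} = \left(J + \left(2 J\right)^{2}\right) \left(-4\right) = \left(J + 4 J^{2}\right) \left(-4\right) = - 16 J^{2} - 4 J$)
$P{\left(l \right)} = -156 + \frac{3}{l}$ ($P{\left(l \right)} = \frac{3}{l} - 12 \left(1 + 4 \cdot 3\right) = \frac{3}{l} - 12 \left(1 + 12\right) = \frac{3}{l} - 12 \cdot 13 = \frac{3}{l} - 156 = -156 + \frac{3}{l}$)
$\left(P{\left(t{\left(-5 \right)} \right)} - 11\right) 4 = \left(\left(-156 + \frac{3}{-5}\right) - 11\right) 4 = \left(\left(-156 + 3 \left(- \frac{1}{5}\right)\right) - 11\right) 4 = \left(\left(-156 - \frac{3}{5}\right) - 11\right) 4 = \left(- \frac{783}{5} - 11\right) 4 = \left(- \frac{838}{5}\right) 4 = - \frac{3352}{5}$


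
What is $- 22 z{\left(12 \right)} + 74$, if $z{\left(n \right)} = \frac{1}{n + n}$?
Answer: $\frac{877}{12} \approx 73.083$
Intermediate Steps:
$z{\left(n \right)} = \frac{1}{2 n}$
$- 22 z{\left(12 \right)} + 74 = - 22 \frac{1}{2 \cdot 12} + 74 = - 22 \cdot \frac{1}{2} \cdot \frac{1}{12} + 74 = \left(-22\right) \frac{1}{24} + 74 = - \frac{11}{12} + 74 = \frac{877}{12}$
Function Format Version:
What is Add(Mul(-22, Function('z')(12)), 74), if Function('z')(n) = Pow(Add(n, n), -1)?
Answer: Rational(877, 12) ≈ 73.083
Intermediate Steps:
Function('z')(n) = Mul(Rational(1, 2), Pow(n, -1)) (Function('z')(n) = Pow(Mul(2, n), -1) = Mul(Rational(1, 2), Pow(n, -1)))
Add(Mul(-22, Function('z')(12)), 74) = Add(Mul(-22, Mul(Rational(1, 2), Pow(12, -1))), 74) = Add(Mul(-22, Mul(Rational(1, 2), Rational(1, 12))), 74) = Add(Mul(-22, Rational(1, 24)), 74) = Add(Rational(-11, 12), 74) = Rational(877, 12)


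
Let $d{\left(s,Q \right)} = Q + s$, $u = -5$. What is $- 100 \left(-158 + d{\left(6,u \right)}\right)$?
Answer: $15700$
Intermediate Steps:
$- 100 \left(-158 + d{\left(6,u \right)}\right) = - 100 \left(-158 + \left(-5 + 6\right)\right) = - 100 \left(-158 + 1\right) = \left(-100\right) \left(-157\right) = 15700$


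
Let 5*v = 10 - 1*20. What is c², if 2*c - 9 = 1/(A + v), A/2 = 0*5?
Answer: 289/16 ≈ 18.063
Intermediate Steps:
v = -2 (v = (10 - 1*20)/5 = (10 - 20)/5 = (⅕)*(-10) = -2)
A = 0 (A = 2*(0*5) = 2*0 = 0)
c = 17/4 (c = 9/2 + 1/(2*(0 - 2)) = 9/2 + (½)/(-2) = 9/2 + (½)*(-½) = 9/2 - ¼ = 17/4 ≈ 4.2500)
c² = (17/4)² = 289/16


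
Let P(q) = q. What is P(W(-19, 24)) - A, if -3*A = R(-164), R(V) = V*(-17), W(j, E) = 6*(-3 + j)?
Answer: 2392/3 ≈ 797.33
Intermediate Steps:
W(j, E) = -18 + 6*j
R(V) = -17*V
A = -2788/3 (A = -(-17)*(-164)/3 = -⅓*2788 = -2788/3 ≈ -929.33)
P(W(-19, 24)) - A = (-18 + 6*(-19)) - 1*(-2788/3) = (-18 - 114) + 2788/3 = -132 + 2788/3 = 2392/3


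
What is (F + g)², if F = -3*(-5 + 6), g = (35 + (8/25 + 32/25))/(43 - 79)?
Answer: 58081/3600 ≈ 16.134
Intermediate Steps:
g = -61/60 (g = (35 + (8*(1/25) + 32*(1/25)))/(-36) = (35 + (8/25 + 32/25))*(-1/36) = (35 + 8/5)*(-1/36) = (183/5)*(-1/36) = -61/60 ≈ -1.0167)
F = -3 (F = -3*1 = -3)
(F + g)² = (-3 - 61/60)² = (-241/60)² = 58081/3600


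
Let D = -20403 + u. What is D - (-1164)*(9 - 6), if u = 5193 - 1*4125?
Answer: -15843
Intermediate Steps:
u = 1068 (u = 5193 - 4125 = 1068)
D = -19335 (D = -20403 + 1068 = -19335)
D - (-1164)*(9 - 6) = -19335 - (-1164)*(9 - 6) = -19335 - (-1164)*3 = -19335 - 1*(-3492) = -19335 + 3492 = -15843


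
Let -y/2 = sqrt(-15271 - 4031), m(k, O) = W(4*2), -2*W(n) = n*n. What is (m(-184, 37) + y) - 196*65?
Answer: -12772 - 2*I*sqrt(19302) ≈ -12772.0 - 277.86*I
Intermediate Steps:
W(n) = -n**2/2 (W(n) = -n*n/2 = -n**2/2)
m(k, O) = -32 (m(k, O) = -(4*2)**2/2 = -1/2*8**2 = -1/2*64 = -32)
y = -2*I*sqrt(19302) (y = -2*sqrt(-15271 - 4031) = -2*I*sqrt(19302) ≈ -277.86*I)
(m(-184, 37) + y) - 196*65 = (-32 - 2*I*sqrt(19302)) - 196*65 = (-32 - 2*I*sqrt(19302)) - 12740 = -12772 - 2*I*sqrt(19302)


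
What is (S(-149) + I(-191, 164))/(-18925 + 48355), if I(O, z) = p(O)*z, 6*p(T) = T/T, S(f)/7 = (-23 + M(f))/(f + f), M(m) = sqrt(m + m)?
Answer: 24919/26310420 - 7*I*sqrt(298)/8770140 ≈ 0.00094712 - 1.3778e-5*I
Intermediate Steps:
M(m) = sqrt(2)*sqrt(m) (M(m) = sqrt(2*m) = sqrt(2)*sqrt(m))
S(f) = 7*(-23 + sqrt(2)*sqrt(f))/(2*f) (S(f) = 7*((-23 + sqrt(2)*sqrt(f))/(f + f)) = 7*((-23 + sqrt(2)*sqrt(f))/((2*f))) = 7*((-23 + sqrt(2)*sqrt(f))*(1/(2*f))) = 7*((-23 + sqrt(2)*sqrt(f))/(2*f)) = 7*(-23 + sqrt(2)*sqrt(f))/(2*f))
p(T) = 1/6 (p(T) = (T/T)/6 = (1/6)*1 = 1/6)
I(O, z) = z/6
(S(-149) + I(-191, 164))/(-18925 + 48355) = ((7/2)*(-23 + sqrt(2)*sqrt(-149))/(-149) + (1/6)*164)/(-18925 + 48355) = ((7/2)*(-1/149)*(-23 + sqrt(2)*(I*sqrt(149))) + 82/3)/29430 = ((7/2)*(-1/149)*(-23 + I*sqrt(298)) + 82/3)*(1/29430) = ((161/298 - 7*I*sqrt(298)/298) + 82/3)*(1/29430) = (24919/894 - 7*I*sqrt(298)/298)*(1/29430) = 24919/26310420 - 7*I*sqrt(298)/8770140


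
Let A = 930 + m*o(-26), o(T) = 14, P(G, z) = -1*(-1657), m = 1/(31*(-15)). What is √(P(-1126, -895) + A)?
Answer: √559367565/465 ≈ 50.862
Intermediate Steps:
m = -1/465 (m = 1/(-465) = -1/465 ≈ -0.0021505)
P(G, z) = 1657
A = 432436/465 (A = 930 - 1/465*14 = 930 - 14/465 = 432436/465 ≈ 929.97)
√(P(-1126, -895) + A) = √(1657 + 432436/465) = √(1202941/465) = √559367565/465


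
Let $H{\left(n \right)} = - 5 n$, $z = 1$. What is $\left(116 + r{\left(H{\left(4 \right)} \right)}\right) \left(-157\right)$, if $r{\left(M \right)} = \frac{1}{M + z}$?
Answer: $- \frac{345871}{19} \approx -18204.0$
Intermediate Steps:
$r{\left(M \right)} = \frac{1}{1 + M}$ ($r{\left(M \right)} = \frac{1}{M + 1} = \frac{1}{1 + M}$)
$\left(116 + r{\left(H{\left(4 \right)} \right)}\right) \left(-157\right) = \left(116 + \frac{1}{1 - 20}\right) \left(-157\right) = \left(116 + \frac{1}{-19}\right) \left(-157\right) = \left(116 - \frac{1}{19}\right) \left(-157\right) = \frac{2203}{19} \left(-157\right) = - \frac{345871}{19}$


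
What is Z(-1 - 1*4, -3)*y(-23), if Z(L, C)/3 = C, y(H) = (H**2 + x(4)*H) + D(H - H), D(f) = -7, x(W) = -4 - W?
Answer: -6354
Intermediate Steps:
y(H) = -7 + H**2 - 8*H (y(H) = (H**2 + (-4 - 1*4)*H) - 7 = (H**2 + (-4 - 4)*H) - 7 = (H**2 - 8*H) - 7 = -7 + H**2 - 8*H)
Z(L, C) = 3*C
Z(-1 - 1*4, -3)*y(-23) = (3*(-3))*(-7 + (-23)**2 - 8*(-23)) = -9*(-7 + 529 + 184) = -9*706 = -6354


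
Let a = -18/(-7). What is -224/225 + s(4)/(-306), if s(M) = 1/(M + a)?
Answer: -116837/117300 ≈ -0.99605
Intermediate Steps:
a = 18/7 (a = -18*(-⅐) = 18/7 ≈ 2.5714)
s(M) = 1/(18/7 + M) (s(M) = 1/(M + 18/7) = 1/(18/7 + M))
-224/225 + s(4)/(-306) = -224/225 + (7/(18 + 7*4))/(-306) = -224*1/225 + (7/(18 + 28))*(-1/306) = -224/225 + (7/46)*(-1/306) = -224/225 - 7/14076 = -116837/117300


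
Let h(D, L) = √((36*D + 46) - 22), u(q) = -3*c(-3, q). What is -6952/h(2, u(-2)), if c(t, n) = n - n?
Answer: -869*√6/3 ≈ -709.54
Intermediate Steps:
c(t, n) = 0
u(q) = 0 (u(q) = -3*0 = 0)
h(D, L) = √(24 + 36*D) (h(D, L) = √((46 + 36*D) - 22) = √(24 + 36*D))
-6952/h(2, u(-2)) = -6952*1/(2*√(6 + 9*2)) = -6952*1/(2*√(6 + 18)) = -6952*√6/24 = -869*√6/3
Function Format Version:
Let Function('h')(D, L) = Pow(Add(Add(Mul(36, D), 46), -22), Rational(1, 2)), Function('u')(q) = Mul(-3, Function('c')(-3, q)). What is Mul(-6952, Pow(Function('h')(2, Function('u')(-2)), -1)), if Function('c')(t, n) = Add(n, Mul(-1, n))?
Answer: Mul(Rational(-869, 3), Pow(6, Rational(1, 2))) ≈ -709.54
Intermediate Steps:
Function('c')(t, n) = 0
Function('u')(q) = 0 (Function('u')(q) = Mul(-3, 0) = 0)
Function('h')(D, L) = Pow(Add(24, Mul(36, D)), Rational(1, 2)) (Function('h')(D, L) = Pow(Add(Add(46, Mul(36, D)), -22), Rational(1, 2)) = Pow(Add(24, Mul(36, D)), Rational(1, 2)))
Mul(-6952, Pow(Function('h')(2, Function('u')(-2)), -1)) = Mul(-6952, Pow(Mul(2, Pow(Add(6, Mul(9, 2)), Rational(1, 2))), -1)) = Mul(-6952, Pow(Mul(2, Pow(Add(6, 18), Rational(1, 2))), -1)) = Mul(-6952, Pow(Mul(2, Pow(24, Rational(1, 2))), -1)) = Mul(-6952, Pow(Mul(2, Mul(2, Pow(6, Rational(1, 2)))), -1)) = Mul(-6952, Pow(Mul(4, Pow(6, Rational(1, 2))), -1)) = Mul(-6952, Mul(Rational(1, 24), Pow(6, Rational(1, 2)))) = Mul(Rational(-869, 3), Pow(6, Rational(1, 2)))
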